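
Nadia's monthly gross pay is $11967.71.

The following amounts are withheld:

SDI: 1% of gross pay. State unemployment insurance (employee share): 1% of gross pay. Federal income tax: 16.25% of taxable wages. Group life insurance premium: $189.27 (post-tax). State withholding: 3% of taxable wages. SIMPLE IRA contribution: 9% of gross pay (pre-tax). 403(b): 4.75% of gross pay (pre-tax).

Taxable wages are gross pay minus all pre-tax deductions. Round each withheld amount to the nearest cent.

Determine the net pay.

403(b): $11967.71 × 0.0475 = $568.47
SIMPLE IRA contribution: $11967.71 × 0.09 = $1077.09
Pre-tax total = $568.47 + $1077.09 = $1645.56
Taxable wages = $11967.71 − $1645.56 = $10322.15
State withholding: $10322.15 × 0.03 = $309.66
Federal income tax: $10322.15 × 0.1625 = $1677.35
SDI: $11967.71 × 0.01 = $119.68
State unemployment insurance (employee share): $11967.71 × 0.01 = $119.68
Group life insurance premium: $189.27
Total deductions = $568.47 + $1077.09 + $309.66 + $1677.35 + $119.68 + $119.68 + $189.27 = $4061.20
Net pay = $11967.71 − $4061.20 = $7906.51

$7906.51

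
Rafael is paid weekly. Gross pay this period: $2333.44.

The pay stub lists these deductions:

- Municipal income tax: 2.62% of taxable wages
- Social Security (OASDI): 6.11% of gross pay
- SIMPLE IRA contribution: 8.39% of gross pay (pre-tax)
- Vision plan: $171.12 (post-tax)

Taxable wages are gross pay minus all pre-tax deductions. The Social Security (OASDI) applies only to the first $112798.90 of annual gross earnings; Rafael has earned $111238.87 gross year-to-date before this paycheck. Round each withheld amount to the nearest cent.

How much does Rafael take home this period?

$1815.21

SIMPLE IRA contribution: $2333.44 × 0.0839 = $195.78
Taxable wages = $2333.44 − $195.78 = $2137.66
Municipal income tax: $2137.66 × 0.0262 = $56.01
Social Security (OASDI): only $112798.90 − $111238.87 = $1560.03 of this check is subject → $1560.03 × 0.0611 = $95.32
Vision plan: $171.12
Total deductions = $195.78 + $56.01 + $95.32 + $171.12 = $518.23
Net pay = $2333.44 − $518.23 = $1815.21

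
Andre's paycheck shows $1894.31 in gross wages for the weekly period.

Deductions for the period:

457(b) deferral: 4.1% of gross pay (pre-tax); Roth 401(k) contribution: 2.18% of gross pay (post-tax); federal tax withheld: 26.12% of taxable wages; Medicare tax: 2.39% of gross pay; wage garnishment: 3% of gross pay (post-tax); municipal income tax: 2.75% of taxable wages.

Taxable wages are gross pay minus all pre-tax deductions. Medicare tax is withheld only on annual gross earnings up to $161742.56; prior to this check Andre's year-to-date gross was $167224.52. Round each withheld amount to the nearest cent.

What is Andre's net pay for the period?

$1194.04

457(b) deferral: $1894.31 × 0.041 = $77.67
Taxable wages = $1894.31 − $77.67 = $1816.64
Federal tax withheld: $1816.64 × 0.2612 = $474.51
Municipal income tax: $1816.64 × 0.0275 = $49.96
Medicare tax: annual cap $161742.56 already reached (YTD $167224.52), so $0.00
Wage garnishment: $1894.31 × 0.03 = $56.83
Roth 401(k) contribution: $1894.31 × 0.0218 = $41.30
Total deductions = $77.67 + $474.51 + $49.96 + $0.00 + $56.83 + $41.30 = $700.27
Net pay = $1894.31 − $700.27 = $1194.04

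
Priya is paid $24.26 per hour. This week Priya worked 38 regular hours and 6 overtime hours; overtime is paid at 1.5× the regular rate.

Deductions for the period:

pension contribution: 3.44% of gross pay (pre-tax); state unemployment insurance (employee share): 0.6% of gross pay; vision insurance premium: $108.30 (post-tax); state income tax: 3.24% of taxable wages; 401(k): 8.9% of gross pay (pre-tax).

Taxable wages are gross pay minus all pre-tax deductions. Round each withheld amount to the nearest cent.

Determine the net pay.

$852.00

Regular pay: 38 × $24.26 = $921.88
Overtime pay: 6 × $24.26 × 1.5 = $218.34
Gross pay = $921.88 + $218.34 = $1140.22
401(k): $1140.22 × 0.089 = $101.48
Pension contribution: $1140.22 × 0.0344 = $39.22
Pre-tax total = $101.48 + $39.22 = $140.70
Taxable wages = $1140.22 − $140.70 = $999.52
State income tax: $999.52 × 0.0324 = $32.38
State unemployment insurance (employee share): $1140.22 × 0.006 = $6.84
Vision insurance premium: $108.30
Total deductions = $101.48 + $39.22 + $32.38 + $6.84 + $108.30 = $288.22
Net pay = $1140.22 − $288.22 = $852.00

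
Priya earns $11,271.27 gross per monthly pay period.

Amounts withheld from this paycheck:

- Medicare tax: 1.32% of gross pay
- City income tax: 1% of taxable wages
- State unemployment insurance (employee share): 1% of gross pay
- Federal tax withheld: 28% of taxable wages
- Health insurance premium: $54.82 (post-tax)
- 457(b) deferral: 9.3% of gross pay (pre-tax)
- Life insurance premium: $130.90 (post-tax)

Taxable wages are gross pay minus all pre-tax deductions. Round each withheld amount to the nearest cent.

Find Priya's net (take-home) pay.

$6,811.15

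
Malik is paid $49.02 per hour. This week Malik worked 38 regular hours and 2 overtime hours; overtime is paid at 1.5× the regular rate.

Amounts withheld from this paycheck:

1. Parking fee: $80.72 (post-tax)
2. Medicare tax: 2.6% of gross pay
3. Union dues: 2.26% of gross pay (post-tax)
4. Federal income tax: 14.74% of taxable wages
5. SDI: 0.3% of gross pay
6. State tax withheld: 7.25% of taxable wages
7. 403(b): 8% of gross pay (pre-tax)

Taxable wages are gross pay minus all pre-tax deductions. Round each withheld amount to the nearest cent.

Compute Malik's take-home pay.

Regular pay: 38 × $49.02 = $1862.76
Overtime pay: 2 × $49.02 × 1.5 = $147.06
Gross pay = $1862.76 + $147.06 = $2009.82
403(b): $2009.82 × 0.08 = $160.79
Taxable wages = $2009.82 − $160.79 = $1849.03
Federal income tax: $1849.03 × 0.1474 = $272.55
State tax withheld: $1849.03 × 0.0725 = $134.05
Medicare tax: $2009.82 × 0.026 = $52.26
SDI: $2009.82 × 0.003 = $6.03
Union dues: $2009.82 × 0.0226 = $45.42
Parking fee: $80.72
Total deductions = $160.79 + $272.55 + $134.05 + $52.26 + $6.03 + $45.42 + $80.72 = $751.82
Net pay = $2009.82 − $751.82 = $1258.00

$1258.00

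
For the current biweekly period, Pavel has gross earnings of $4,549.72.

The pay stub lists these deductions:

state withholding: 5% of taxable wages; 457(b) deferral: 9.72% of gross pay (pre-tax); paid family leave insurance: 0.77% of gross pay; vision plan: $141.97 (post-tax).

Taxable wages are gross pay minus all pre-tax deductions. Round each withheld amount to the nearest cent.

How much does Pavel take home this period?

$3,725.12

457(b) deferral: $4,549.72 × 0.0972 = $442.23
Taxable wages = $4,549.72 − $442.23 = $4,107.49
State withholding: $4,107.49 × 0.05 = $205.37
Paid family leave insurance: $4,549.72 × 0.0077 = $35.03
Vision plan: $141.97
Total deductions = $442.23 + $205.37 + $35.03 + $141.97 = $824.60
Net pay = $4,549.72 − $824.60 = $3,725.12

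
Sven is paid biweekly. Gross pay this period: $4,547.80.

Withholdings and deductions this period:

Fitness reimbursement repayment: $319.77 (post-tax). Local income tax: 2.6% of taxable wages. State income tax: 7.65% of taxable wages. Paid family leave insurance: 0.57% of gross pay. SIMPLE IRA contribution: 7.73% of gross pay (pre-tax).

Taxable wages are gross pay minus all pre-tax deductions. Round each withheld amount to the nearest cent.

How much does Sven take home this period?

$3,420.46

SIMPLE IRA contribution: $4,547.80 × 0.0773 = $351.54
Taxable wages = $4,547.80 − $351.54 = $4,196.26
State income tax: $4,196.26 × 0.0765 = $321.01
Local income tax: $4,196.26 × 0.026 = $109.10
Paid family leave insurance: $4,547.80 × 0.0057 = $25.92
Fitness reimbursement repayment: $319.77
Total deductions = $351.54 + $321.01 + $109.10 + $25.92 + $319.77 = $1,127.34
Net pay = $4,547.80 − $1,127.34 = $3,420.46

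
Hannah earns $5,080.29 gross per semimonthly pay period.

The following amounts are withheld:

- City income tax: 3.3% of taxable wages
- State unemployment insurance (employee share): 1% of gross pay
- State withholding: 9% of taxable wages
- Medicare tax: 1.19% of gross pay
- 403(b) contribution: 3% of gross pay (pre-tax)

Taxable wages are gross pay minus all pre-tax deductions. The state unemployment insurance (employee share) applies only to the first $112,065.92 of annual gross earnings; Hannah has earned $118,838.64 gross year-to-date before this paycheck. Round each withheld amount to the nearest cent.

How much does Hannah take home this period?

$4,261.29

403(b) contribution: $5,080.29 × 0.03 = $152.41
Taxable wages = $5,080.29 − $152.41 = $4,927.88
City income tax: $4,927.88 × 0.033 = $162.62
State withholding: $4,927.88 × 0.09 = $443.51
Medicare tax: $5,080.29 × 0.0119 = $60.46
State unemployment insurance (employee share): annual cap $112,065.92 already reached (YTD $118,838.64), so $0.00
Total deductions = $152.41 + $162.62 + $443.51 + $60.46 + $0.00 = $819.00
Net pay = $5,080.29 − $819.00 = $4,261.29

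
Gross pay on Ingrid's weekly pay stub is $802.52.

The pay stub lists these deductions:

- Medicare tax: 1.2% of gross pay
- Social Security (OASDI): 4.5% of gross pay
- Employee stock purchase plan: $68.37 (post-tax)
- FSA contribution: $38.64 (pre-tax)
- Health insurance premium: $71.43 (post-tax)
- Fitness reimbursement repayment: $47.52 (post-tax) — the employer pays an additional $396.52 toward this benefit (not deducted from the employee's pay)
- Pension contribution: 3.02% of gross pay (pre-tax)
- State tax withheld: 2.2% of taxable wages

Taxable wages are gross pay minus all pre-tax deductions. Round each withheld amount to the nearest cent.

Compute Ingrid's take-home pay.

Pension contribution: $802.52 × 0.0302 = $24.24
FSA contribution: $38.64
Pre-tax total = $24.24 + $38.64 = $62.88
Taxable wages = $802.52 − $62.88 = $739.64
State tax withheld: $739.64 × 0.022 = $16.27
Medicare tax: $802.52 × 0.012 = $9.63
Social Security (OASDI): $802.52 × 0.045 = $36.11
Health insurance premium: $71.43
Fitness reimbursement repayment: $47.52
Employee stock purchase plan: $68.37
(Employer's $396.52 toward fitness reimbursement repayment is not withheld from the employee.)
Total deductions = $24.24 + $38.64 + $16.27 + $9.63 + $36.11 + $71.43 + $47.52 + $68.37 = $312.21
Net pay = $802.52 − $312.21 = $490.31

$490.31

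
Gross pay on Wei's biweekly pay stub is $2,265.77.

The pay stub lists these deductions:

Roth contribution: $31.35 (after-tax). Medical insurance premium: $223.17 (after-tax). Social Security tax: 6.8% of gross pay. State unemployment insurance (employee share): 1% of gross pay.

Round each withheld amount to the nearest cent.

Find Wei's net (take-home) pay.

$1,834.52

Social Security tax: $2,265.77 × 0.068 = $154.07
State unemployment insurance (employee share): $2,265.77 × 0.01 = $22.66
Medical insurance premium: $223.17
Roth contribution: $31.35
Total deductions = $154.07 + $22.66 + $223.17 + $31.35 = $431.25
Net pay = $2,265.77 − $431.25 = $1,834.52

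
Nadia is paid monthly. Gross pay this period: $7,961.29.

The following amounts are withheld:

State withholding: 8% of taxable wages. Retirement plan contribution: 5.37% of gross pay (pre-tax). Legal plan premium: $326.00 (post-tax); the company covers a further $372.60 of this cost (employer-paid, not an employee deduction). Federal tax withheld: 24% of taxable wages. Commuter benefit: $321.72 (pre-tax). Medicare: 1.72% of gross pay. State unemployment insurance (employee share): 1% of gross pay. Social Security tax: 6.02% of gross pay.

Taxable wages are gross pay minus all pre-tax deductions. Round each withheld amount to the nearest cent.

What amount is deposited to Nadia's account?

$3,882.39

Retirement plan contribution: $7,961.29 × 0.0537 = $427.52
Commuter benefit: $321.72
Pre-tax total = $427.52 + $321.72 = $749.24
Taxable wages = $7,961.29 − $749.24 = $7,212.05
Federal tax withheld: $7,212.05 × 0.24 = $1,730.89
State withholding: $7,212.05 × 0.08 = $576.96
Social Security tax: $7,961.29 × 0.0602 = $479.27
State unemployment insurance (employee share): $7,961.29 × 0.01 = $79.61
Medicare: $7,961.29 × 0.0172 = $136.93
Legal plan premium: $326.00
(Employer's $372.60 toward legal plan premium is not withheld from the employee.)
Total deductions = $427.52 + $321.72 + $1,730.89 + $576.96 + $479.27 + $79.61 + $136.93 + $326.00 = $4,078.90
Net pay = $7,961.29 − $4,078.90 = $3,882.39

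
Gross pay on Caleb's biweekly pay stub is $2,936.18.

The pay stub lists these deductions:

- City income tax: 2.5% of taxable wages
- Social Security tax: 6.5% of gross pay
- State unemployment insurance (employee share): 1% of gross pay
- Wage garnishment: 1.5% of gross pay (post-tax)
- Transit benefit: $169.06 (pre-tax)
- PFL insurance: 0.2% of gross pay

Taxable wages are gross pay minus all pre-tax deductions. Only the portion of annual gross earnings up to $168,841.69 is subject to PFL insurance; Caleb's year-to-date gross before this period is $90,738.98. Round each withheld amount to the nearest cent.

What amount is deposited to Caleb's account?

Transit benefit: $169.06
Taxable wages = $2,936.18 − $169.06 = $2,767.12
City income tax: $2,767.12 × 0.025 = $69.18
State unemployment insurance (employee share): $2,936.18 × 0.01 = $29.36
Social Security tax: $2,936.18 × 0.065 = $190.85
PFL insurance: cap not yet reached, full $2,936.18 is subject → $2,936.18 × 0.002 = $5.87
Wage garnishment: $2,936.18 × 0.015 = $44.04
Total deductions = $169.06 + $69.18 + $29.36 + $190.85 + $5.87 + $44.04 = $508.36
Net pay = $2,936.18 − $508.36 = $2,427.82

$2,427.82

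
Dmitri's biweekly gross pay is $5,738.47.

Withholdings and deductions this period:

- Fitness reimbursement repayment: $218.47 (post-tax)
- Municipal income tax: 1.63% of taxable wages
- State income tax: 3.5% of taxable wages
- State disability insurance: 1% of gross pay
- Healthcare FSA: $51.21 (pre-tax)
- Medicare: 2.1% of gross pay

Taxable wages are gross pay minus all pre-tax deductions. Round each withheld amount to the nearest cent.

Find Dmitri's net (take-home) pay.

$4,999.15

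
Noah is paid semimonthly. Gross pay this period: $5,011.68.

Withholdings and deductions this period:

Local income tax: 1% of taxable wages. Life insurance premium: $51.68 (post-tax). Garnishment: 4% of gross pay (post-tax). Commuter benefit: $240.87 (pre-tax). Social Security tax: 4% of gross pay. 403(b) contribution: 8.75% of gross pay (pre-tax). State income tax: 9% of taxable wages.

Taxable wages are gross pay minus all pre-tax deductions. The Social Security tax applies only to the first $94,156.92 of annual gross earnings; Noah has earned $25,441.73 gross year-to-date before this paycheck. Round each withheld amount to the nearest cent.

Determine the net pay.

Commuter benefit: $240.87
403(b) contribution: $5,011.68 × 0.0875 = $438.52
Pre-tax total = $240.87 + $438.52 = $679.39
Taxable wages = $5,011.68 − $679.39 = $4,332.29
State income tax: $4,332.29 × 0.09 = $389.91
Local income tax: $4,332.29 × 0.01 = $43.32
Social Security tax: cap not yet reached, full $5,011.68 is subject → $5,011.68 × 0.04 = $200.47
Garnishment: $5,011.68 × 0.04 = $200.47
Life insurance premium: $51.68
Total deductions = $240.87 + $438.52 + $389.91 + $43.32 + $200.47 + $200.47 + $51.68 = $1,565.24
Net pay = $5,011.68 − $1,565.24 = $3,446.44

$3,446.44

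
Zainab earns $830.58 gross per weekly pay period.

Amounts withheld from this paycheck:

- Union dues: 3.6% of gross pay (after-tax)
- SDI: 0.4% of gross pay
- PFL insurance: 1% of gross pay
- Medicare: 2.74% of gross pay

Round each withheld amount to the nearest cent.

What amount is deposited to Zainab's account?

$766.29

Medicare: $830.58 × 0.0274 = $22.76
SDI: $830.58 × 0.004 = $3.32
PFL insurance: $830.58 × 0.01 = $8.31
Union dues: $830.58 × 0.036 = $29.90
Total deductions = $22.76 + $3.32 + $8.31 + $29.90 = $64.29
Net pay = $830.58 − $64.29 = $766.29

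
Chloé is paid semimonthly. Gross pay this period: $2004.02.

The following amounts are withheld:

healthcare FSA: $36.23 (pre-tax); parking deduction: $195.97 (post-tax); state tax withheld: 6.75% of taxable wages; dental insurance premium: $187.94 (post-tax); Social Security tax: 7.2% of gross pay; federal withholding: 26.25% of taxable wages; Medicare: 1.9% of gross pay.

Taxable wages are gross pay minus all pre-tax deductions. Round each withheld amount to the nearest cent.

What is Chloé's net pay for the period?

$752.14

Healthcare FSA: $36.23
Taxable wages = $2004.02 − $36.23 = $1967.79
State tax withheld: $1967.79 × 0.0675 = $132.83
Federal withholding: $1967.79 × 0.2625 = $516.54
Medicare: $2004.02 × 0.019 = $38.08
Social Security tax: $2004.02 × 0.072 = $144.29
Dental insurance premium: $187.94
Parking deduction: $195.97
Total deductions = $36.23 + $132.83 + $516.54 + $38.08 + $144.29 + $187.94 + $195.97 = $1251.88
Net pay = $2004.02 − $1251.88 = $752.14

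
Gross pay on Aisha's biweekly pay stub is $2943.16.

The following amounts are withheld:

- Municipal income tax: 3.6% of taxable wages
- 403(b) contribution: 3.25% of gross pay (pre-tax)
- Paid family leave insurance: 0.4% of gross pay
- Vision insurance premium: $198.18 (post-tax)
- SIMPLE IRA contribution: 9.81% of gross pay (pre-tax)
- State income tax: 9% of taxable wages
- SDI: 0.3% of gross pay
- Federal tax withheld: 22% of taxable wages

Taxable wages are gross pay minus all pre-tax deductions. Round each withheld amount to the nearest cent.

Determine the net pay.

403(b) contribution: $2943.16 × 0.0325 = $95.65
SIMPLE IRA contribution: $2943.16 × 0.0981 = $288.72
Pre-tax total = $95.65 + $288.72 = $384.37
Taxable wages = $2943.16 − $384.37 = $2558.79
State income tax: $2558.79 × 0.09 = $230.29
Municipal income tax: $2558.79 × 0.036 = $92.12
Federal tax withheld: $2558.79 × 0.22 = $562.93
SDI: $2943.16 × 0.003 = $8.83
Paid family leave insurance: $2943.16 × 0.004 = $11.77
Vision insurance premium: $198.18
Total deductions = $95.65 + $288.72 + $230.29 + $92.12 + $562.93 + $8.83 + $11.77 + $198.18 = $1488.49
Net pay = $2943.16 − $1488.49 = $1454.67

$1454.67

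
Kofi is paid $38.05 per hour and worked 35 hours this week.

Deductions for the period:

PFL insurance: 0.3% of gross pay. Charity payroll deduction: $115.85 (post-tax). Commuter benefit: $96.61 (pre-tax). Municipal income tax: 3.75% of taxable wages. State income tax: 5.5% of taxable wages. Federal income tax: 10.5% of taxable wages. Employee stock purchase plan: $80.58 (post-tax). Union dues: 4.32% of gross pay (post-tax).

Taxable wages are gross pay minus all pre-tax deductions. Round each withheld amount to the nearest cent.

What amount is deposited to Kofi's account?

$733.24

Gross pay: 35 × $38.05 = $1,331.75
Commuter benefit: $96.61
Taxable wages = $1,331.75 − $96.61 = $1,235.14
State income tax: $1,235.14 × 0.055 = $67.93
Federal income tax: $1,235.14 × 0.105 = $129.69
Municipal income tax: $1,235.14 × 0.0375 = $46.32
PFL insurance: $1,331.75 × 0.003 = $4.00
Charity payroll deduction: $115.85
Employee stock purchase plan: $80.58
Union dues: $1,331.75 × 0.0432 = $57.53
Total deductions = $96.61 + $67.93 + $129.69 + $46.32 + $4.00 + $115.85 + $80.58 + $57.53 = $598.51
Net pay = $1,331.75 − $598.51 = $733.24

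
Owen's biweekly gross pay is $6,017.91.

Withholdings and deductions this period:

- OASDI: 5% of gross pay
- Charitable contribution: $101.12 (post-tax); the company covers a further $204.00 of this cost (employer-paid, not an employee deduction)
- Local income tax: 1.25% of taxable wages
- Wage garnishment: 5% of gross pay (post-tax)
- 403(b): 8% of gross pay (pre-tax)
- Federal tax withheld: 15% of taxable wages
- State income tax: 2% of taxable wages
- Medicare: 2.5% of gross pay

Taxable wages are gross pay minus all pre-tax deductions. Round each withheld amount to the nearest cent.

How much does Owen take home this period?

$3,672.70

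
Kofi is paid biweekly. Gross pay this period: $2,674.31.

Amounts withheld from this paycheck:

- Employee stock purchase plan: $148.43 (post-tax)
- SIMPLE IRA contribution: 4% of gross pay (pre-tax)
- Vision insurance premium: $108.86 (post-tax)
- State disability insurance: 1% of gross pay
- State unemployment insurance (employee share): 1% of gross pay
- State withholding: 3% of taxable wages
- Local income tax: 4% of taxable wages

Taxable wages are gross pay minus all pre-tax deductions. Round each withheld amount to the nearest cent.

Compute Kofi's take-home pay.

SIMPLE IRA contribution: $2,674.31 × 0.04 = $106.97
Taxable wages = $2,674.31 − $106.97 = $2,567.34
Local income tax: $2,567.34 × 0.04 = $102.69
State withholding: $2,567.34 × 0.03 = $77.02
State disability insurance: $2,674.31 × 0.01 = $26.74
State unemployment insurance (employee share): $2,674.31 × 0.01 = $26.74
Employee stock purchase plan: $148.43
Vision insurance premium: $108.86
Total deductions = $106.97 + $102.69 + $77.02 + $26.74 + $26.74 + $148.43 + $108.86 = $597.45
Net pay = $2,674.31 − $597.45 = $2,076.86

$2,076.86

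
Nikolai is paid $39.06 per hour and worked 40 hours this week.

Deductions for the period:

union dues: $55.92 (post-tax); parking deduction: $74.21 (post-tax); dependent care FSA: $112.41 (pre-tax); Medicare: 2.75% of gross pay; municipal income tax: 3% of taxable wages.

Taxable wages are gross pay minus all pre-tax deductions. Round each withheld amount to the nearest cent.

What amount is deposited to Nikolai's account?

$1233.39

Gross pay: 40 × $39.06 = $1562.40
Dependent care FSA: $112.41
Taxable wages = $1562.40 − $112.41 = $1449.99
Municipal income tax: $1449.99 × 0.03 = $43.50
Medicare: $1562.40 × 0.0275 = $42.97
Union dues: $55.92
Parking deduction: $74.21
Total deductions = $112.41 + $43.50 + $42.97 + $55.92 + $74.21 = $329.01
Net pay = $1562.40 − $329.01 = $1233.39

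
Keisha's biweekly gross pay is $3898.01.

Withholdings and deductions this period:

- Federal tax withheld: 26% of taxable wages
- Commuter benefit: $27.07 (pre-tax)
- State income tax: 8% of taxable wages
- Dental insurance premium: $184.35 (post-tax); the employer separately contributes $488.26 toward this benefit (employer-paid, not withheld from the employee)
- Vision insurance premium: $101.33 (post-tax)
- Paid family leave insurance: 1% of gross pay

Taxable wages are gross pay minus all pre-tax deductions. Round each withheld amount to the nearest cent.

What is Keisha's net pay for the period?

$2230.16

Commuter benefit: $27.07
Taxable wages = $3898.01 − $27.07 = $3870.94
State income tax: $3870.94 × 0.08 = $309.68
Federal tax withheld: $3870.94 × 0.26 = $1006.44
Paid family leave insurance: $3898.01 × 0.01 = $38.98
Dental insurance premium: $184.35
Vision insurance premium: $101.33
(Employer's $488.26 toward dental insurance premium is not withheld from the employee.)
Total deductions = $27.07 + $309.68 + $1006.44 + $38.98 + $184.35 + $101.33 = $1667.85
Net pay = $3898.01 − $1667.85 = $2230.16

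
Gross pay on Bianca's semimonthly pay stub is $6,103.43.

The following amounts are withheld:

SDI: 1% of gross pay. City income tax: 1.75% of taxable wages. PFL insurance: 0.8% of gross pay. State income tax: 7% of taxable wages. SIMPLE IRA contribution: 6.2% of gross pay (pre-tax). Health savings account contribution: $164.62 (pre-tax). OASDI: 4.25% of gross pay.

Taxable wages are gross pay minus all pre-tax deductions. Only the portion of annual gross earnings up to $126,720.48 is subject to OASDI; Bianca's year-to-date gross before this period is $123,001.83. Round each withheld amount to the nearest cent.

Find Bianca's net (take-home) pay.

$4,805.96

SIMPLE IRA contribution: $6,103.43 × 0.062 = $378.41
Health savings account contribution: $164.62
Pre-tax total = $378.41 + $164.62 = $543.03
Taxable wages = $6,103.43 − $543.03 = $5,560.40
City income tax: $5,560.40 × 0.0175 = $97.31
State income tax: $5,560.40 × 0.07 = $389.23
SDI: $6,103.43 × 0.01 = $61.03
OASDI: only $126,720.48 − $123,001.83 = $3,718.65 of this check is subject → $3,718.65 × 0.0425 = $158.04
PFL insurance: $6,103.43 × 0.008 = $48.83
Total deductions = $378.41 + $164.62 + $97.31 + $389.23 + $61.03 + $158.04 + $48.83 = $1,297.47
Net pay = $6,103.43 − $1,297.47 = $4,805.96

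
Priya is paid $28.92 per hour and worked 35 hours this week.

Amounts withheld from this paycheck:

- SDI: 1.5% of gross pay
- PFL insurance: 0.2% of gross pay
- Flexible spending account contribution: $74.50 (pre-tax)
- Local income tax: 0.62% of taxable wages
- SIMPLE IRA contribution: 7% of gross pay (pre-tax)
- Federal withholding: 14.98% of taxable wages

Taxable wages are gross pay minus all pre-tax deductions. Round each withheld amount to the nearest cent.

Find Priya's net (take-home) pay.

$714.43

Gross pay: 35 × $28.92 = $1,012.20
SIMPLE IRA contribution: $1,012.20 × 0.07 = $70.85
Flexible spending account contribution: $74.50
Pre-tax total = $70.85 + $74.50 = $145.35
Taxable wages = $1,012.20 − $145.35 = $866.85
Local income tax: $866.85 × 0.0062 = $5.37
Federal withholding: $866.85 × 0.1498 = $129.85
PFL insurance: $1,012.20 × 0.002 = $2.02
SDI: $1,012.20 × 0.015 = $15.18
Total deductions = $70.85 + $74.50 + $5.37 + $129.85 + $2.02 + $15.18 = $297.77
Net pay = $1,012.20 − $297.77 = $714.43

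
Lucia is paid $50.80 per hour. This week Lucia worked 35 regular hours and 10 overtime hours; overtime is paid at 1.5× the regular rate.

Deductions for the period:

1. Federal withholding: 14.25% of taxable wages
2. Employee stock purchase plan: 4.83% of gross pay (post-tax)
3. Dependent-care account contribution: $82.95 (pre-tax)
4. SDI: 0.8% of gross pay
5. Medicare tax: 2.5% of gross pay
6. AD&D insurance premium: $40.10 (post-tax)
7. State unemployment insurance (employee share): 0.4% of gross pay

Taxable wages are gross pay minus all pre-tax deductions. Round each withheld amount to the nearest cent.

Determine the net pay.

$1,850.16

Regular pay: 35 × $50.80 = $1,778.00
Overtime pay: 10 × $50.80 × 1.5 = $762.00
Gross pay = $1,778.00 + $762.00 = $2,540.00
Dependent-care account contribution: $82.95
Taxable wages = $2,540.00 − $82.95 = $2,457.05
Federal withholding: $2,457.05 × 0.1425 = $350.13
Medicare tax: $2,540.00 × 0.025 = $63.50
State unemployment insurance (employee share): $2,540.00 × 0.004 = $10.16
SDI: $2,540.00 × 0.008 = $20.32
Employee stock purchase plan: $2,540.00 × 0.0483 = $122.68
AD&D insurance premium: $40.10
Total deductions = $82.95 + $350.13 + $63.50 + $10.16 + $20.32 + $122.68 + $40.10 = $689.84
Net pay = $2,540.00 − $689.84 = $1,850.16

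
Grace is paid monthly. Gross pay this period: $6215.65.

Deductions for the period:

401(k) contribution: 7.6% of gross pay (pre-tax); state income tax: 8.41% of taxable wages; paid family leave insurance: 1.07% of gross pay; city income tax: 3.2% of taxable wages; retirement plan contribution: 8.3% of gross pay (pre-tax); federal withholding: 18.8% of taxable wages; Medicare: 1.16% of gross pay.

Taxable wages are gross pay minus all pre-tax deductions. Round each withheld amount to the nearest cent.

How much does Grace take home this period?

$3499.11

Retirement plan contribution: $6215.65 × 0.083 = $515.90
401(k) contribution: $6215.65 × 0.076 = $472.39
Pre-tax total = $515.90 + $472.39 = $988.29
Taxable wages = $6215.65 − $988.29 = $5227.36
Federal withholding: $5227.36 × 0.188 = $982.74
City income tax: $5227.36 × 0.032 = $167.28
State income tax: $5227.36 × 0.0841 = $439.62
Medicare: $6215.65 × 0.0116 = $72.10
Paid family leave insurance: $6215.65 × 0.0107 = $66.51
Total deductions = $515.90 + $472.39 + $982.74 + $167.28 + $439.62 + $72.10 + $66.51 = $2716.54
Net pay = $6215.65 − $2716.54 = $3499.11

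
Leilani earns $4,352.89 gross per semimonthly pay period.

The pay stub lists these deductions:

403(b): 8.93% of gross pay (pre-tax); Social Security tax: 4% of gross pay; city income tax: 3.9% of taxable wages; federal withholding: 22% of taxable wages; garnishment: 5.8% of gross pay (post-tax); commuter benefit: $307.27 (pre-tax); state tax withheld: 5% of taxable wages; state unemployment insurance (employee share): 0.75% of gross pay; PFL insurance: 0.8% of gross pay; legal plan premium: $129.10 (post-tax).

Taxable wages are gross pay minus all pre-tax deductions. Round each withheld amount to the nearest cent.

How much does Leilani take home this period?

403(b): $4,352.89 × 0.0893 = $388.71
Commuter benefit: $307.27
Pre-tax total = $388.71 + $307.27 = $695.98
Taxable wages = $4,352.89 − $695.98 = $3,656.91
City income tax: $3,656.91 × 0.039 = $142.62
Federal withholding: $3,656.91 × 0.22 = $804.52
State tax withheld: $3,656.91 × 0.05 = $182.85
State unemployment insurance (employee share): $4,352.89 × 0.0075 = $32.65
PFL insurance: $4,352.89 × 0.008 = $34.82
Social Security tax: $4,352.89 × 0.04 = $174.12
Garnishment: $4,352.89 × 0.058 = $252.47
Legal plan premium: $129.10
Total deductions = $388.71 + $307.27 + $142.62 + $804.52 + $182.85 + $32.65 + $34.82 + $174.12 + $252.47 + $129.10 = $2,449.13
Net pay = $4,352.89 − $2,449.13 = $1,903.76

$1,903.76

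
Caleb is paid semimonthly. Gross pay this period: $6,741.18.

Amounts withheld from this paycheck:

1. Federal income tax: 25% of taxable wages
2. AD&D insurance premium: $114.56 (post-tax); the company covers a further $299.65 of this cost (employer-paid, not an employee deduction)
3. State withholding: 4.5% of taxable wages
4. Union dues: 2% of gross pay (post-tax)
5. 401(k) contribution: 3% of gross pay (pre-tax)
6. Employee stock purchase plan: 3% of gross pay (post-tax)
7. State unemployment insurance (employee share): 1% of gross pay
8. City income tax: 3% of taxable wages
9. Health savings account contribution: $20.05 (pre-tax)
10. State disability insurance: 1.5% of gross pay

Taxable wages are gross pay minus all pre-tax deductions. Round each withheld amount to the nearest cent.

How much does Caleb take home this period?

401(k) contribution: $6,741.18 × 0.03 = $202.24
Health savings account contribution: $20.05
Pre-tax total = $202.24 + $20.05 = $222.29
Taxable wages = $6,741.18 − $222.29 = $6,518.89
City income tax: $6,518.89 × 0.03 = $195.57
Federal income tax: $6,518.89 × 0.25 = $1,629.72
State withholding: $6,518.89 × 0.045 = $293.35
State unemployment insurance (employee share): $6,741.18 × 0.01 = $67.41
State disability insurance: $6,741.18 × 0.015 = $101.12
Employee stock purchase plan: $6,741.18 × 0.03 = $202.24
Union dues: $6,741.18 × 0.02 = $134.82
AD&D insurance premium: $114.56
(Employer's $299.65 toward AD&D insurance premium is not withheld from the employee.)
Total deductions = $202.24 + $20.05 + $195.57 + $1,629.72 + $293.35 + $67.41 + $101.12 + $202.24 + $134.82 + $114.56 = $2,961.08
Net pay = $6,741.18 − $2,961.08 = $3,780.10

$3,780.10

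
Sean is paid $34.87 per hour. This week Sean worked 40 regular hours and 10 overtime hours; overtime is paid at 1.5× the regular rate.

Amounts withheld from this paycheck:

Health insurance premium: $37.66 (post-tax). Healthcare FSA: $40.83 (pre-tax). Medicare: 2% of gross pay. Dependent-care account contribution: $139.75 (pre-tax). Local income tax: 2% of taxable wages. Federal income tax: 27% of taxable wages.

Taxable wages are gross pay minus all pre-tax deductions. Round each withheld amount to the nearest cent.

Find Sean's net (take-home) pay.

$1157.44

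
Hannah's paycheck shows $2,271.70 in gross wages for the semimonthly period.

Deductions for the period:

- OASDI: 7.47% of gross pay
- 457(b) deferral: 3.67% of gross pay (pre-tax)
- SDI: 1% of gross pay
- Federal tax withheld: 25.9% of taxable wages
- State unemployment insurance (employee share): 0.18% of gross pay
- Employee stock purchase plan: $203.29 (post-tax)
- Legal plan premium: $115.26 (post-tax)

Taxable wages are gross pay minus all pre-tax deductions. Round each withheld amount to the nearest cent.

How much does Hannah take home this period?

$1,106.49

457(b) deferral: $2,271.70 × 0.0367 = $83.37
Taxable wages = $2,271.70 − $83.37 = $2,188.33
Federal tax withheld: $2,188.33 × 0.259 = $566.78
State unemployment insurance (employee share): $2,271.70 × 0.0018 = $4.09
OASDI: $2,271.70 × 0.0747 = $169.70
SDI: $2,271.70 × 0.01 = $22.72
Employee stock purchase plan: $203.29
Legal plan premium: $115.26
Total deductions = $83.37 + $566.78 + $4.09 + $169.70 + $22.72 + $203.29 + $115.26 = $1,165.21
Net pay = $2,271.70 − $1,165.21 = $1,106.49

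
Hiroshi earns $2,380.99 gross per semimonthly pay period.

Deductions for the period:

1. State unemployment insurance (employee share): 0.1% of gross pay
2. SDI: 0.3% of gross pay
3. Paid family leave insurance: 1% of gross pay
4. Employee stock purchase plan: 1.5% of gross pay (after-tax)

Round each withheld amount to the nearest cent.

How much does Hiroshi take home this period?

$2,311.95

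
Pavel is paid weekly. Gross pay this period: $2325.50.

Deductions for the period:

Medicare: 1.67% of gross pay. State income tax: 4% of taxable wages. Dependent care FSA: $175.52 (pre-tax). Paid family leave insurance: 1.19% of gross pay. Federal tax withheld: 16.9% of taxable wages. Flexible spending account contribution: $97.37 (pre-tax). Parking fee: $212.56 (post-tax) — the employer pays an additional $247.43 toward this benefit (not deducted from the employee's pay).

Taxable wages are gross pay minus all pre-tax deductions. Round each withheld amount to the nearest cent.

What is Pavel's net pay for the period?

Flexible spending account contribution: $97.37
Dependent care FSA: $175.52
Pre-tax total = $97.37 + $175.52 = $272.89
Taxable wages = $2325.50 − $272.89 = $2052.61
Federal tax withheld: $2052.61 × 0.169 = $346.89
State income tax: $2052.61 × 0.04 = $82.10
Medicare: $2325.50 × 0.0167 = $38.84
Paid family leave insurance: $2325.50 × 0.0119 = $27.67
Parking fee: $212.56
(Employer's $247.43 toward parking fee is not withheld from the employee.)
Total deductions = $97.37 + $175.52 + $346.89 + $82.10 + $38.84 + $27.67 + $212.56 = $980.95
Net pay = $2325.50 − $980.95 = $1344.55

$1344.55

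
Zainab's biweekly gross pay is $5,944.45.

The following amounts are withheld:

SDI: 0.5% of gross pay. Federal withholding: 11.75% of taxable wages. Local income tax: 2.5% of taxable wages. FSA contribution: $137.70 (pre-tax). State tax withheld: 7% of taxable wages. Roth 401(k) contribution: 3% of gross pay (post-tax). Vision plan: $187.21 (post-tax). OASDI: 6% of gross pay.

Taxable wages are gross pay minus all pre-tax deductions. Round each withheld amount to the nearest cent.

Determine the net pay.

$3,820.89

FSA contribution: $137.70
Taxable wages = $5,944.45 − $137.70 = $5,806.75
State tax withheld: $5,806.75 × 0.07 = $406.47
Local income tax: $5,806.75 × 0.025 = $145.17
Federal withholding: $5,806.75 × 0.1175 = $682.29
SDI: $5,944.45 × 0.005 = $29.72
OASDI: $5,944.45 × 0.06 = $356.67
Vision plan: $187.21
Roth 401(k) contribution: $5,944.45 × 0.03 = $178.33
Total deductions = $137.70 + $406.47 + $145.17 + $682.29 + $29.72 + $356.67 + $187.21 + $178.33 = $2,123.56
Net pay = $5,944.45 − $2,123.56 = $3,820.89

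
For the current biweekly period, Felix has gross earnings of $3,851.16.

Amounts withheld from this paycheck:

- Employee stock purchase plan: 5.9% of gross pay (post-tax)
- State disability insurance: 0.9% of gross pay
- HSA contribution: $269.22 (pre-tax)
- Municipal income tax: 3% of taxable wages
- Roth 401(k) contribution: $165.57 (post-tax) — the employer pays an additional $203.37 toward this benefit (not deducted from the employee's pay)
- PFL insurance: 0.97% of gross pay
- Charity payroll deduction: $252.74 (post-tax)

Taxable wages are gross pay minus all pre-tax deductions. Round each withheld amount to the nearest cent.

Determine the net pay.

$2,756.93

HSA contribution: $269.22
Taxable wages = $3,851.16 − $269.22 = $3,581.94
Municipal income tax: $3,581.94 × 0.03 = $107.46
PFL insurance: $3,851.16 × 0.0097 = $37.36
State disability insurance: $3,851.16 × 0.009 = $34.66
Charity payroll deduction: $252.74
Employee stock purchase plan: $3,851.16 × 0.059 = $227.22
Roth 401(k) contribution: $165.57
(Employer's $203.37 toward Roth 401(k) contribution is not withheld from the employee.)
Total deductions = $269.22 + $107.46 + $37.36 + $34.66 + $252.74 + $227.22 + $165.57 = $1,094.23
Net pay = $3,851.16 − $1,094.23 = $2,756.93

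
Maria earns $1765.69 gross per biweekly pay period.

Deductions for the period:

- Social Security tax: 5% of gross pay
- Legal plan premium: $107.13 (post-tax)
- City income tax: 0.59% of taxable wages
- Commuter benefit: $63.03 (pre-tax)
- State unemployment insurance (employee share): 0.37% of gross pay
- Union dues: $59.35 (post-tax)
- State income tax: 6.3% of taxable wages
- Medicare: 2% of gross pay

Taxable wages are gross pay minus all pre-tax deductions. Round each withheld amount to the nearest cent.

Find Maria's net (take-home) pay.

Commuter benefit: $63.03
Taxable wages = $1765.69 − $63.03 = $1702.66
State income tax: $1702.66 × 0.063 = $107.27
City income tax: $1702.66 × 0.0059 = $10.05
Social Security tax: $1765.69 × 0.05 = $88.28
State unemployment insurance (employee share): $1765.69 × 0.0037 = $6.53
Medicare: $1765.69 × 0.02 = $35.31
Union dues: $59.35
Legal plan premium: $107.13
Total deductions = $63.03 + $107.27 + $10.05 + $88.28 + $6.53 + $35.31 + $59.35 + $107.13 = $476.95
Net pay = $1765.69 − $476.95 = $1288.74

$1288.74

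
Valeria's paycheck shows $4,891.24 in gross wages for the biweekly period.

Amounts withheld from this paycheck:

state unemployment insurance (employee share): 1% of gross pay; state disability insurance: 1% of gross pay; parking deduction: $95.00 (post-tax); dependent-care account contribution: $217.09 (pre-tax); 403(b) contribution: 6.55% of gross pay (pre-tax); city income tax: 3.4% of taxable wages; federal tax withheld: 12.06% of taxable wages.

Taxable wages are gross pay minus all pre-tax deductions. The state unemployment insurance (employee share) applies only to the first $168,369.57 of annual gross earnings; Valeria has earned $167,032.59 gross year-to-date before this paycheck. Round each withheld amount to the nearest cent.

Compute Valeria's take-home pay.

Dependent-care account contribution: $217.09
403(b) contribution: $4,891.24 × 0.0655 = $320.38
Pre-tax total = $217.09 + $320.38 = $537.47
Taxable wages = $4,891.24 − $537.47 = $4,353.77
City income tax: $4,353.77 × 0.034 = $148.03
Federal tax withheld: $4,353.77 × 0.1206 = $525.06
State disability insurance: $4,891.24 × 0.01 = $48.91
State unemployment insurance (employee share): only $168,369.57 − $167,032.59 = $1,336.98 of this check is subject → $1,336.98 × 0.01 = $13.37
Parking deduction: $95.00
Total deductions = $217.09 + $320.38 + $148.03 + $525.06 + $48.91 + $13.37 + $95.00 = $1,367.84
Net pay = $4,891.24 − $1,367.84 = $3,523.40

$3,523.40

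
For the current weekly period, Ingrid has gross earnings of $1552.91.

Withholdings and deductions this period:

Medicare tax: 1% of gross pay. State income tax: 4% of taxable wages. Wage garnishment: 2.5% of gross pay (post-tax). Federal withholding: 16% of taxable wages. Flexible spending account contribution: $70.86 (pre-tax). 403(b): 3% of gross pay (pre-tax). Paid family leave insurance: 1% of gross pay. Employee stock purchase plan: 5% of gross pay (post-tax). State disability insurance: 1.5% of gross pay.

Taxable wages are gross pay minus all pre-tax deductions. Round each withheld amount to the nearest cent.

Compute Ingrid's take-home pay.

$977.55

403(b): $1552.91 × 0.03 = $46.59
Flexible spending account contribution: $70.86
Pre-tax total = $46.59 + $70.86 = $117.45
Taxable wages = $1552.91 − $117.45 = $1435.46
Federal withholding: $1435.46 × 0.16 = $229.67
State income tax: $1435.46 × 0.04 = $57.42
Paid family leave insurance: $1552.91 × 0.01 = $15.53
State disability insurance: $1552.91 × 0.015 = $23.29
Medicare tax: $1552.91 × 0.01 = $15.53
Wage garnishment: $1552.91 × 0.025 = $38.82
Employee stock purchase plan: $1552.91 × 0.05 = $77.65
Total deductions = $46.59 + $70.86 + $229.67 + $57.42 + $15.53 + $23.29 + $15.53 + $38.82 + $77.65 = $575.36
Net pay = $1552.91 − $575.36 = $977.55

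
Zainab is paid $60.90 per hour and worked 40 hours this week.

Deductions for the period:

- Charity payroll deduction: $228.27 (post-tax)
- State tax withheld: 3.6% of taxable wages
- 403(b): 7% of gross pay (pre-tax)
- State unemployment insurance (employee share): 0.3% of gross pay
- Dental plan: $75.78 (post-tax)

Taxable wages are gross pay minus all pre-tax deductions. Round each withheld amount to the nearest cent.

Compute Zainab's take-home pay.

Gross pay: 40 × $60.90 = $2436.00
403(b): $2436.00 × 0.07 = $170.52
Taxable wages = $2436.00 − $170.52 = $2265.48
State tax withheld: $2265.48 × 0.036 = $81.56
State unemployment insurance (employee share): $2436.00 × 0.003 = $7.31
Dental plan: $75.78
Charity payroll deduction: $228.27
Total deductions = $170.52 + $81.56 + $7.31 + $75.78 + $228.27 = $563.44
Net pay = $2436.00 − $563.44 = $1872.56

$1872.56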